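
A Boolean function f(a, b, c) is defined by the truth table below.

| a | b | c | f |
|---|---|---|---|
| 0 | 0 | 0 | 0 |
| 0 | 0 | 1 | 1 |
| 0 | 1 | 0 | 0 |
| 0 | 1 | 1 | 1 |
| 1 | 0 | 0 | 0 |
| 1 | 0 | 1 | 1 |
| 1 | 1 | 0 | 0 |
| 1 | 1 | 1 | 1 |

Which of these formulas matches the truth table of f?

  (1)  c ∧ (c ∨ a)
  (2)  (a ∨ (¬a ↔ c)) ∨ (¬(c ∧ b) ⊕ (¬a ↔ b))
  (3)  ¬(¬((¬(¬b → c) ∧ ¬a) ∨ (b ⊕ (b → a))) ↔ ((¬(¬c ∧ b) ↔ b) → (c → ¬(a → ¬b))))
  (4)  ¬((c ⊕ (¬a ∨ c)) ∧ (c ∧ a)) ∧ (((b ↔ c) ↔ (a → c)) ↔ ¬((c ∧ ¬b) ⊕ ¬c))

(2): at (0,0,0) it gives 1, but f = 0 — eliminated.
(3): at (0,0,0) it gives 1, but f = 0 — eliminated.
(4): at (0,1,0) it gives 1, but f = 0 — eliminated.
That leaves (1). Evaluating it on every row reproduces the table of f exactly.

1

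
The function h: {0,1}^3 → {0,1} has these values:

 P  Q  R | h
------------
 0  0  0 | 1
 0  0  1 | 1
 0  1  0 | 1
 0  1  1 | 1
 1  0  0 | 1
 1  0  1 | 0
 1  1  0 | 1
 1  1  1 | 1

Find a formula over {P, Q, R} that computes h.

h(P, Q, R) = ¬((P ∧ ¬Q) ∧ R)

Only row (1,0,1) gives 0. So h is 1 everywhere except there — the complement of the minterm P·¬Q·R.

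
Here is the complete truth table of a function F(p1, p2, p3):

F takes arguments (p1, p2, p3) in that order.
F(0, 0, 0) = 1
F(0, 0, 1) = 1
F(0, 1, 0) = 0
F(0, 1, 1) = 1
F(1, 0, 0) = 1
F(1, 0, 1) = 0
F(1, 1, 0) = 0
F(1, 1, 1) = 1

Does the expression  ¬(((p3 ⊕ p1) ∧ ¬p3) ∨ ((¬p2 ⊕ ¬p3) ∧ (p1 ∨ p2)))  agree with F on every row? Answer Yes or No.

Check the formula against F row by row:
  p1=0, p2=0, p3=0: formula gives 1, F = 1 ✓
  p1=0, p2=0, p3=1: formula gives 1, F = 1 ✓
  p1=0, p2=1, p3=0: formula gives 0, F = 0 ✓
  p1=0, p2=1, p3=1: formula gives 1, F = 1 ✓
  p1=1, p2=0, p3=0: formula gives 0, but F = 1 ✗
Since they disagree at (1,0,0), the expression is not a correct formula for F.

No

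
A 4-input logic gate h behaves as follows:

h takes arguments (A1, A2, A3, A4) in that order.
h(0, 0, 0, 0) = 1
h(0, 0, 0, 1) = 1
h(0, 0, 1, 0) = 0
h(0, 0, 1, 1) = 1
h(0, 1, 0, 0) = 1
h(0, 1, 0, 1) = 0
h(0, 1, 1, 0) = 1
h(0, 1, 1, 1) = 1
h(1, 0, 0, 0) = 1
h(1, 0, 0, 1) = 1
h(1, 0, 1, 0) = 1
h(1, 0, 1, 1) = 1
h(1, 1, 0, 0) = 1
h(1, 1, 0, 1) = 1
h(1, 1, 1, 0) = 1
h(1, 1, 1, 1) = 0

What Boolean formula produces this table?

There are just 3 zero rows: (0,0,1,0), (0,1,0,1), (1,1,1,1). Their minterms are ¬A1·¬A2·A3·¬A4, ¬A1·A2·¬A3·A4, A1·A2·A3·A4; the OR of those covers precisely the 0-outputs, and negating it yields h.

h(A1, A2, A3, A4) = ¬(((((¬A1 ∧ ¬A2) ∧ A3) ∧ ¬A4) ∨ (((¬A1 ∧ A2) ∧ ¬A3) ∧ A4)) ∨ (((A1 ∧ A2) ∧ A3) ∧ A4))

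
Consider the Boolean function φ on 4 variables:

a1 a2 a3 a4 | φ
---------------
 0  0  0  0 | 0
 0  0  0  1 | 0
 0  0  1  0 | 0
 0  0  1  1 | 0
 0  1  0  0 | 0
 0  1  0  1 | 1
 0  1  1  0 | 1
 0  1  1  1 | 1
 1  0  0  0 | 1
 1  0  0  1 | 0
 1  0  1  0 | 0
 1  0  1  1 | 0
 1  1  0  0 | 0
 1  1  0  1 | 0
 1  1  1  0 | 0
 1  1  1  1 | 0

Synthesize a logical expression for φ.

The 1-rows are (0,1,0,1), (0,1,1,0), (0,1,1,1), (1,0,0,0). Each contributes one minterm — ¬a1·a2·¬a3·a4; ¬a1·a2·a3·¬a4; ¬a1·a2·a3·a4; a1·¬a2·¬a3·¬a4 — and their disjunction is a sum-of-products form of φ.

φ(a1, a2, a3, a4) = (((((NOT a1 AND a2) AND NOT a3) AND a4) OR (((NOT a1 AND a2) AND a3) AND NOT a4)) OR (((NOT a1 AND a2) AND a3) AND a4)) OR (((a1 AND NOT a2) AND NOT a3) AND NOT a4)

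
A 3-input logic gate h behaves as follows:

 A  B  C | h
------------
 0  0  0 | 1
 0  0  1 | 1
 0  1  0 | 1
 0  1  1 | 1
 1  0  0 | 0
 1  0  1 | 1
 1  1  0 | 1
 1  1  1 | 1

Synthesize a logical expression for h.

h(A, B, C) = ~((A & ~B) & ~C)

h is 0 on exactly one input, (1,0,0), whose minterm is A·¬B·¬C. So h is the negation of that single conjunction.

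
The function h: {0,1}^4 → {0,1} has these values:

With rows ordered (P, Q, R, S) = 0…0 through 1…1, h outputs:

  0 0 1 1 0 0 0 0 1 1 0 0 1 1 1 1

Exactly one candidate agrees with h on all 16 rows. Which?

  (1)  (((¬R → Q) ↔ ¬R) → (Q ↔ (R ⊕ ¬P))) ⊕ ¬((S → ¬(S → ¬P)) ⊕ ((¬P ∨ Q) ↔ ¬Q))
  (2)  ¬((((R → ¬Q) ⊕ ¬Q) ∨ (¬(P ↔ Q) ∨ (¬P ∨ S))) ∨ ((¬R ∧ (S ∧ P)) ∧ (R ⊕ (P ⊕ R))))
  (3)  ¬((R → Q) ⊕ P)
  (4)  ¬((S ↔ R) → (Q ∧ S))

3

(1) fails at (0,0,0,1): the formula yields 1, h is 0.
(2) fails at (0,0,1,0): the formula yields 0, h is 1.
(4) fails at (0,0,0,0): the formula yields 1, h is 0.
(3) is the remaining candidate, and it agrees with h on all 16 inputs.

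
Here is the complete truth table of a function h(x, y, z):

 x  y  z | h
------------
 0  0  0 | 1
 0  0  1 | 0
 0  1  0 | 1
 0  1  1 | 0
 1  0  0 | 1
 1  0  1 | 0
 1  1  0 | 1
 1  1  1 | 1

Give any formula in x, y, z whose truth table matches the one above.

h(x, y, z) = NOT ((((NOT x AND NOT y) AND z) OR ((NOT x AND y) AND z)) OR ((x AND NOT y) AND z))

h is 0 on only 3 rows — (0,0,1), (0,1,1), (1,0,1). Writing each as a minterm (¬x·¬y·z, ¬x·y·z, x·¬y·z) and OR-ing them characterizes exactly where h=0, so h is the negation of that disjunction.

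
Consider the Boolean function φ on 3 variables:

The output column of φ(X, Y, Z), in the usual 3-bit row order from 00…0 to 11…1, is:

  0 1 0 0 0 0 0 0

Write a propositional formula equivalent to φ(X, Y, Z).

φ(X, Y, Z) = (X' · Y') · Z

Only row (0,0,1) gives 1. That row's minterm ¬X·¬Y·Z is φ directly.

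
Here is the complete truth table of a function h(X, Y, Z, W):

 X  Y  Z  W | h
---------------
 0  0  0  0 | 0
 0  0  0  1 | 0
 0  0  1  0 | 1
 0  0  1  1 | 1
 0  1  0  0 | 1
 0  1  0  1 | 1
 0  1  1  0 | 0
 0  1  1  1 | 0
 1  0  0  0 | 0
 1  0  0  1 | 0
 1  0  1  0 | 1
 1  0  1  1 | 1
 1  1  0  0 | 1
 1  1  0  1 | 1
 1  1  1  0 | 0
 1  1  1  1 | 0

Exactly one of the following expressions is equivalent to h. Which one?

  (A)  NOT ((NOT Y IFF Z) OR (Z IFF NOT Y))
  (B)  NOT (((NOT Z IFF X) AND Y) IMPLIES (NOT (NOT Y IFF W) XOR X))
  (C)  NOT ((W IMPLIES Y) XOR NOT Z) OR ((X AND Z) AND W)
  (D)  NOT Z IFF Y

D

(A): at (0,0,0,0) it gives 1, but h = 0 — eliminated.
(B): at (0,0,1,0) it gives 0, but h = 1 — eliminated.
(C): at (0,0,0,0) it gives 1, but h = 0 — eliminated.
(D) is the remaining candidate, and it agrees with h on all 16 inputs.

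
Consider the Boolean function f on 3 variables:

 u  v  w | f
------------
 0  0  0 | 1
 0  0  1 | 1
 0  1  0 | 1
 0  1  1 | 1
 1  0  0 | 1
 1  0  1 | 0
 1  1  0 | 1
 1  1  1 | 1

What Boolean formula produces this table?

f(u, v, w) = NOT ((u AND NOT v) AND w)

f is 0 on exactly one input, (1,0,1), whose minterm is u·¬v·w. So f is the negation of that single conjunction.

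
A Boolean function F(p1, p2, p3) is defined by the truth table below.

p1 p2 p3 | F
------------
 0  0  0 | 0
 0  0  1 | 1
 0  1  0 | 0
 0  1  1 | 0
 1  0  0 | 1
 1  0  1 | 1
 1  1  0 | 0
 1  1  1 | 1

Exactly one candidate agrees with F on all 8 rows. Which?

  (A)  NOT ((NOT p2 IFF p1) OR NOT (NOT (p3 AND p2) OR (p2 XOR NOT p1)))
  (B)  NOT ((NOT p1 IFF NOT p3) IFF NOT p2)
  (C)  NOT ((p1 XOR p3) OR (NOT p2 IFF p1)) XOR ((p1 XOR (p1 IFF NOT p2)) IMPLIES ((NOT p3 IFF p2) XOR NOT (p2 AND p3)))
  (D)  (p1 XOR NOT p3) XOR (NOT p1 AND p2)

C

(A) disagrees with F on (0,0,0) (formula → 1, table → 0); rule it out.
(B) disagrees with F on (0,1,0) (formula → 1, table → 0); rule it out.
(D) disagrees with F on (0,0,0) (formula → 1, table → 0); rule it out.
(C) is the remaining candidate, and it agrees with F on all 8 inputs.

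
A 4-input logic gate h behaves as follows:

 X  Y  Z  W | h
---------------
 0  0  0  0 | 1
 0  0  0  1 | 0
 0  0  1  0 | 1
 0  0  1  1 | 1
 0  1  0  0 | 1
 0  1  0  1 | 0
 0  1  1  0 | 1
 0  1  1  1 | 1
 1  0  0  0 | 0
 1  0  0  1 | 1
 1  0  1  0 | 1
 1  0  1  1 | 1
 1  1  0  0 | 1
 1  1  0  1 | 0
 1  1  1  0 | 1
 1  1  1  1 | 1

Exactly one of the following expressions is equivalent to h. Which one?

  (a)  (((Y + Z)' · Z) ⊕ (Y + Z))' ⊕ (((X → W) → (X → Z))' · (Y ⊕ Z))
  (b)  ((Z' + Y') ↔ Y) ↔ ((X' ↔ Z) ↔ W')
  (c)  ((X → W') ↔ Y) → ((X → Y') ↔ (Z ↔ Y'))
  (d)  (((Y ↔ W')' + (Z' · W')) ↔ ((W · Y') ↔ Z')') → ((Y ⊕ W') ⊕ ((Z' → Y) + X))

(a) fails at (0,0,0,1): the formula yields 1, h is 0.
(b) fails at (0,0,1,0): the formula yields 0, h is 1.
(c) fails at (0,0,0,1): the formula yields 1, h is 0.
Only (d) survives; checking it on all 16 rows confirms it matches h.

d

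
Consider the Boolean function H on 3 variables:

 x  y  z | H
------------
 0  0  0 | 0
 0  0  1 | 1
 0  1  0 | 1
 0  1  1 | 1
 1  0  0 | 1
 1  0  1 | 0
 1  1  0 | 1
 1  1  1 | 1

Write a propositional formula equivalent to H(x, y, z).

H is 0 on only 2 rows — (0,0,0), (1,0,1). Writing each as a minterm (¬x·¬y·¬z, x·¬y·z) and OR-ing them characterizes exactly where H=0, so H is the negation of that disjunction.

H(x, y, z) = not (((not x and not y) and not z) or ((x and not y) and z))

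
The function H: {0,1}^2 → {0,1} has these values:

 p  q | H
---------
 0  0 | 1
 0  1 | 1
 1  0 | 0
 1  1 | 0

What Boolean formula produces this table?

H(p, q) = NOT p

The output is the negation of p.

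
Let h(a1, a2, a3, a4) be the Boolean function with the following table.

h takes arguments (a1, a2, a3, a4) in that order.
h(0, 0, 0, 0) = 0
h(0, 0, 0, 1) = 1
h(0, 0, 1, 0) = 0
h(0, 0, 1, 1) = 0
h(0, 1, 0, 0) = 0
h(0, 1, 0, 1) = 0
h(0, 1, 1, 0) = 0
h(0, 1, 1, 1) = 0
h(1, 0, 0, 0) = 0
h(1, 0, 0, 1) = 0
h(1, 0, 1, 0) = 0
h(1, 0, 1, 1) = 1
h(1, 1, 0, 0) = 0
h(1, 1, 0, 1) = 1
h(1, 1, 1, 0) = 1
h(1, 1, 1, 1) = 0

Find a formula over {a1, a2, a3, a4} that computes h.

h(a1, a2, a3, a4) = (((((~a1 & ~a2) & ~a3) & a4) | (((a1 & ~a2) & a3) & a4)) | (((a1 & a2) & ~a3) & a4)) | (((a1 & a2) & a3) & ~a4)

h=1 on 4 inputs: (0,0,0,1), (1,0,1,1), (1,1,0,1), (1,1,1,0). Reading each as a conjunction of literals (¬a1·¬a2·¬a3·a4, a1·¬a2·a3·a4, a1·a2·¬a3·a4, a1·a2·a3·¬a4) and taking the OR gives the canonical DNF.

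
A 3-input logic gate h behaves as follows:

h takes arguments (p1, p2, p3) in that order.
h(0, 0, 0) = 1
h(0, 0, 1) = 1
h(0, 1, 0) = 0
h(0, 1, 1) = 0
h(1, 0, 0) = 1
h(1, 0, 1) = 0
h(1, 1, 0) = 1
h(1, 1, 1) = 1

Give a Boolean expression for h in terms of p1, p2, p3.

h(p1, p2, p3) = ¬((((¬p1 ∧ p2) ∧ ¬p3) ∨ ((¬p1 ∧ p2) ∧ p3)) ∨ ((p1 ∧ ¬p2) ∧ p3))

The 0-rows are (0,1,0), (0,1,1), (1,0,1). Take each as a conjunction (¬p1·p2·¬p3, ¬p1·p2·p3, p1·¬p2·p3), form their disjunction, and complement — that gives a formula that is 1 everywhere h is.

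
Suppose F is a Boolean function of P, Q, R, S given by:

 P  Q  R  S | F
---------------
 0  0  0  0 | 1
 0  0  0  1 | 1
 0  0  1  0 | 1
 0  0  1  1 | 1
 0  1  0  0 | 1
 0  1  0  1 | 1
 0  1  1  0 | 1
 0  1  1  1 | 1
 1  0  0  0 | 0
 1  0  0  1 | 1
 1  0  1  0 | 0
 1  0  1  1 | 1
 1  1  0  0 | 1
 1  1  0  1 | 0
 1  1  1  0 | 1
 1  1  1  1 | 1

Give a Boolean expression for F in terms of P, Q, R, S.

The 0-rows are (1,0,0,0), (1,0,1,0), (1,1,0,1). Take each as a conjunction (P·¬Q·¬R·¬S, P·¬Q·R·¬S, P·Q·¬R·S), form their disjunction, and complement — that gives a formula that is 1 everywhere F is.

F(P, Q, R, S) = NOT (((((P AND NOT Q) AND NOT R) AND NOT S) OR (((P AND NOT Q) AND R) AND NOT S)) OR (((P AND Q) AND NOT R) AND S))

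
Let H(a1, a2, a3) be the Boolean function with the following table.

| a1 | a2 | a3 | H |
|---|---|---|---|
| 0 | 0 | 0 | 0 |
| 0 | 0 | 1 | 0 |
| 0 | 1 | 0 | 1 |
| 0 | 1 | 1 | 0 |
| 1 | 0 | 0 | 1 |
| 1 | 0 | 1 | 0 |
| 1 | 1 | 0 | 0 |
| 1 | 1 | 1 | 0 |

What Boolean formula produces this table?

H(a1, a2, a3) = ((¬a1 ∧ a2) ∧ ¬a3) ∨ ((a1 ∧ ¬a2) ∧ ¬a3)

Collect the rows where H=1 — (0,1,0), (1,0,0) — and write one minterm per row: ¬a1·a2·¬a3, a1·¬a2·¬a3. Their union (logical OR) reproduces the table exactly.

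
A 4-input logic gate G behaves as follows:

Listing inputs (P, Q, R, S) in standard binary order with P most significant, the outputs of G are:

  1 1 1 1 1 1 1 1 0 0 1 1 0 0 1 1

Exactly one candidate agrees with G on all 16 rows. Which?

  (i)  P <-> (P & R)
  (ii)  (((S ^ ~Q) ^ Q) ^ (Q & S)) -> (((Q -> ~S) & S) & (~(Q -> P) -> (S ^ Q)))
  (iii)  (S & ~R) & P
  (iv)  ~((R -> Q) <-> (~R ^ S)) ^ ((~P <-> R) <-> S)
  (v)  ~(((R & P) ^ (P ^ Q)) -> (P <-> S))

i

(ii) fails at (0,0,0,0): the formula yields 0, G is 1.
(iii) fails at (0,0,0,0): the formula yields 0, G is 1.
(iv) fails at (0,0,1,0): the formula yields 0, G is 1.
(v) fails at (0,0,0,0): the formula yields 0, G is 1.
Only (i) survives; checking it on all 16 rows confirms it matches G.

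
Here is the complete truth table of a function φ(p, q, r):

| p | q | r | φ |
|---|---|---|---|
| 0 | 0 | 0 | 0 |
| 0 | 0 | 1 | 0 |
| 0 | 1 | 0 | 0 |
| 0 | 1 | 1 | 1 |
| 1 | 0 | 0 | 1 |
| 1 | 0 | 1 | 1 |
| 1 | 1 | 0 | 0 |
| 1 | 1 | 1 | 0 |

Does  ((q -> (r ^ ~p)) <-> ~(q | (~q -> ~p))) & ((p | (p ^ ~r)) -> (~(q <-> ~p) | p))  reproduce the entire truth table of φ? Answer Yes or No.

No

Test each input against both φ and the formula:
  p=0, q=0, r=0: formula gives 0, φ = 0 ✓
  p=0, q=0, r=1: formula gives 0, φ = 0 ✓
  p=0, q=1, r=0: formula gives 0, φ = 0 ✓
  p=0, q=1, r=1: formula gives 1, φ = 1 ✓
  p=1, q=0, r=0: formula gives 1, φ = 1 ✓
  …
  p=1, q=1, r=0: formula gives 1, but φ = 0 ✗
Row (1,1,0) is a counterexample, so the formula is not equivalent to φ.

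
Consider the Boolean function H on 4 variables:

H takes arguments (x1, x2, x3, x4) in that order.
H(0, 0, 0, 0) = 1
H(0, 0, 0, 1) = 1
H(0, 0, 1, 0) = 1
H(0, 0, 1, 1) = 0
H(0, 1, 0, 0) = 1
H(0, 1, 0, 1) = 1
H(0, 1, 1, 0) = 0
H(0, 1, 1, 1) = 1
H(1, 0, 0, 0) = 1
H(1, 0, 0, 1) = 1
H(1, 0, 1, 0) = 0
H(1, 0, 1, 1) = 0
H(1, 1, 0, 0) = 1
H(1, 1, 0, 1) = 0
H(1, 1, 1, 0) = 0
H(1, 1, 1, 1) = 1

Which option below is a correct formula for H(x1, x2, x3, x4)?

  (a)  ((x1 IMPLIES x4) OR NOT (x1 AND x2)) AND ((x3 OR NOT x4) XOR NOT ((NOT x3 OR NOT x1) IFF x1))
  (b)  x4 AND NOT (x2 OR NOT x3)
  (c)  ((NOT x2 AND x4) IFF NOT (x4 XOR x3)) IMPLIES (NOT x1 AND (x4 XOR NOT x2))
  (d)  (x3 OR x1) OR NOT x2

c

(a): at (0,0,0,0) it gives 0, but H = 1 — eliminated.
(b): at (0,0,0,0) it gives 0, but H = 1 — eliminated.
(d): at (0,0,1,1) it gives 1, but H = 0 — eliminated.
(c) is the remaining candidate, and it agrees with H on all 16 inputs.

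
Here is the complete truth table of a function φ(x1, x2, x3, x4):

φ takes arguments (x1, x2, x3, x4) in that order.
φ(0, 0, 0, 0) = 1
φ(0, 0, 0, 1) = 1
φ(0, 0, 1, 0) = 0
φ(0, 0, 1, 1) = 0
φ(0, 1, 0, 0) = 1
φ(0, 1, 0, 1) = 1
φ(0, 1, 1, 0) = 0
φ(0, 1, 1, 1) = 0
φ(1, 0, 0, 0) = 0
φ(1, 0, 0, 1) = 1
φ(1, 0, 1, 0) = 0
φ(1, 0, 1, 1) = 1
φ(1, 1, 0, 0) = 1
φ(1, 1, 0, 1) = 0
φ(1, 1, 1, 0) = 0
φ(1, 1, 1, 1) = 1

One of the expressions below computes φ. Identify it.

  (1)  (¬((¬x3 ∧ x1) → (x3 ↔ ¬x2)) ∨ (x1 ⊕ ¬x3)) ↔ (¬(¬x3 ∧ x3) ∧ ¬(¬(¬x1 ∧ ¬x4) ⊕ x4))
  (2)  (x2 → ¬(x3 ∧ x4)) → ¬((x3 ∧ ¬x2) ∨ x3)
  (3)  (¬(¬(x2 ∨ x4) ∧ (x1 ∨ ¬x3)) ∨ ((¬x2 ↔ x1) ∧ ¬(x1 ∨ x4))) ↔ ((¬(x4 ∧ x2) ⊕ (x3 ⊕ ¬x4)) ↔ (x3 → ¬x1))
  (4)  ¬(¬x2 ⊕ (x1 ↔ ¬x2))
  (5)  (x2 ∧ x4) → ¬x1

(2) disagrees with φ on (0,1,1,1) (formula → 1, table → 0); rule it out.
(3) disagrees with φ on (0,0,1,0) (formula → 1, table → 0); rule it out.
(4) disagrees with φ on (0,0,0,0) (formula → 0, table → 1); rule it out.
(5) disagrees with φ on (0,0,1,0) (formula → 1, table → 0); rule it out.
Only (1) survives; checking it on all 16 rows confirms it matches φ.

1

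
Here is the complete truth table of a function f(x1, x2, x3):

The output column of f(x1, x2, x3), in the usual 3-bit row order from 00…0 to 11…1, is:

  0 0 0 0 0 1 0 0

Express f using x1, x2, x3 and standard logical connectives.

f(x1, x2, x3) = (x1 and not x2) and x3

Only row (1,0,1) gives 1. That row's minterm x1·¬x2·x3 is f directly.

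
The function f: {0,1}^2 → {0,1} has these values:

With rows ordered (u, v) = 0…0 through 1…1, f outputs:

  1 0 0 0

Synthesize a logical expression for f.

f(u, v) = NOT (u OR v)

The output is 1 only when every input is 0 — NOR of all inputs.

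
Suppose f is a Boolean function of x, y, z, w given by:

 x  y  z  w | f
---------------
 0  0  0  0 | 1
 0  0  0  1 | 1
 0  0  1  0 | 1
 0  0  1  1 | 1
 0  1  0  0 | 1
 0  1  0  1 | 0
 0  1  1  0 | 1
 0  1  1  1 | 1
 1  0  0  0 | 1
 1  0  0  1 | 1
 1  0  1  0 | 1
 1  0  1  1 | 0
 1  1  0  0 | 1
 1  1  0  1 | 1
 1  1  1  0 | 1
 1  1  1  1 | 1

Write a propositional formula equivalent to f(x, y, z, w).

f is 0 on only 2 rows — (0,1,0,1), (1,0,1,1). Writing each as a minterm (¬x·y·¬z·w, x·¬y·z·w) and OR-ing them characterizes exactly where f=0, so f is the negation of that disjunction.

f(x, y, z, w) = ¬((((¬x ∧ y) ∧ ¬z) ∧ w) ∨ (((x ∧ ¬y) ∧ z) ∧ w))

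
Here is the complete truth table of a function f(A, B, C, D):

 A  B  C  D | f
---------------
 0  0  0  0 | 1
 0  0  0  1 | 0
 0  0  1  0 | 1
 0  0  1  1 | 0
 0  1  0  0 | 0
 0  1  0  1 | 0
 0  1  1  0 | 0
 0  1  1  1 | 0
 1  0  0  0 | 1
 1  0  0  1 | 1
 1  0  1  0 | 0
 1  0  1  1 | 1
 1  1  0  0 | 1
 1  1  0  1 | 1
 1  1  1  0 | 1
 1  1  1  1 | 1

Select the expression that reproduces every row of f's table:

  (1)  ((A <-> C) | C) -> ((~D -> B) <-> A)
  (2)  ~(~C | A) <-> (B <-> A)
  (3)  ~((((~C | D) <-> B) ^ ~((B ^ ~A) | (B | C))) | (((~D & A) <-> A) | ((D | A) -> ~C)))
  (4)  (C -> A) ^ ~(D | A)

1

(2): at (0,0,0,0) it gives 0, but f = 1 — eliminated.
(3): at (0,0,0,0) it gives 0, but f = 1 — eliminated.
(4): at (0,0,0,0) it gives 0, but f = 1 — eliminated.
Only (1) survives; checking it on all 16 rows confirms it matches f.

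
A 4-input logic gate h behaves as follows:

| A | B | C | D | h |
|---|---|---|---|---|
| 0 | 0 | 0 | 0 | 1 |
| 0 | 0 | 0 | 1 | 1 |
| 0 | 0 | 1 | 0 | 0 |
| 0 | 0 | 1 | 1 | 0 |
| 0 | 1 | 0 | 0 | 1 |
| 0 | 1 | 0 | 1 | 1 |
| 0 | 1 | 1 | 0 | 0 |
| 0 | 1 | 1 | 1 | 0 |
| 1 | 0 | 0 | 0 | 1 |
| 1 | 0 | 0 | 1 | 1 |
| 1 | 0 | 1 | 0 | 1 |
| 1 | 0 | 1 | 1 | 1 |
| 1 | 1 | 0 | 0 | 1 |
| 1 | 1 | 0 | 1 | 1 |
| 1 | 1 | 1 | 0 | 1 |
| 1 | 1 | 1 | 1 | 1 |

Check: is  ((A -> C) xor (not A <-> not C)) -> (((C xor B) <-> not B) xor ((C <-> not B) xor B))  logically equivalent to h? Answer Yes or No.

Evaluate ((A -> C) xor (not A <-> not C)) -> (((C xor B) <-> not B) xor ((C <-> not B) xor B)) on each row and compare to h:
  A=0, B=0, C=0, D=0: formula gives 1, h = 1 ✓
  A=0, B=0, C=0, D=1: formula gives 1, h = 1 ✓
  A=0, B=0, C=1, D=0: formula gives 0, h = 0 ✓
  A=0, B=0, C=1, D=1: formula gives 0, h = 0 ✓
  … (the remaining 12 rows also agree.)
Every row agrees, so the formula is equivalent.

Yes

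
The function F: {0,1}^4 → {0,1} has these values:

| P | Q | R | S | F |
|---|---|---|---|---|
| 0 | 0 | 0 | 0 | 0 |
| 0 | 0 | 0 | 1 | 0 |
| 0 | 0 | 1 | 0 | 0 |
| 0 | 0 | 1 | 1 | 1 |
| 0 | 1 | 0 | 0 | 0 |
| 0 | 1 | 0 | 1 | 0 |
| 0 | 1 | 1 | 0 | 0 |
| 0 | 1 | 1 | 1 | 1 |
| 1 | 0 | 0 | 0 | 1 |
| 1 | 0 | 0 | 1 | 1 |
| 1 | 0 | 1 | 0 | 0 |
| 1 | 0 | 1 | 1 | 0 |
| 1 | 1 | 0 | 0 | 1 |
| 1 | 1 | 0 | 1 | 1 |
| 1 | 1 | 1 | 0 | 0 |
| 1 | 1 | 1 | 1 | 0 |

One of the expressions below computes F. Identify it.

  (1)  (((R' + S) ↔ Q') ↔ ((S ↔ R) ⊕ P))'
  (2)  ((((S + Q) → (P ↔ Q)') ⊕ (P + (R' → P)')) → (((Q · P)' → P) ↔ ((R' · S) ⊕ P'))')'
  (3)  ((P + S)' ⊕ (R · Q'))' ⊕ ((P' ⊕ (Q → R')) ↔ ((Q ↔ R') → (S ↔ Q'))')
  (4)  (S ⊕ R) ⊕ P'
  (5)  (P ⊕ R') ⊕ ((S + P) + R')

5

(1) fails at (0,0,0,1): the formula yields 1, F is 0.
(2) fails at (0,0,0,1): the formula yields 1, F is 0.
(3) fails at (0,0,0,0): the formula yields 1, F is 0.
(4) fails at (0,0,0,0): the formula yields 1, F is 0.
That leaves (5). Evaluating it on every row reproduces the table of F exactly.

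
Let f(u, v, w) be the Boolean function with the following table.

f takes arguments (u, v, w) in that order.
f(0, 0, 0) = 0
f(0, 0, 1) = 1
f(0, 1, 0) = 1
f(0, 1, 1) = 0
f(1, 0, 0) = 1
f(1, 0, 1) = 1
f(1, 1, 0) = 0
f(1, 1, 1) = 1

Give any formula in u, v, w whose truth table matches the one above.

f(u, v, w) = ~((((~u & ~v) & ~w) | ((~u & v) & w)) | ((u & v) & ~w))

The 0-rows are (0,0,0), (0,1,1), (1,1,0). Take each as a conjunction (¬u·¬v·¬w, ¬u·v·w, u·v·¬w), form their disjunction, and complement — that gives a formula that is 1 everywhere f is.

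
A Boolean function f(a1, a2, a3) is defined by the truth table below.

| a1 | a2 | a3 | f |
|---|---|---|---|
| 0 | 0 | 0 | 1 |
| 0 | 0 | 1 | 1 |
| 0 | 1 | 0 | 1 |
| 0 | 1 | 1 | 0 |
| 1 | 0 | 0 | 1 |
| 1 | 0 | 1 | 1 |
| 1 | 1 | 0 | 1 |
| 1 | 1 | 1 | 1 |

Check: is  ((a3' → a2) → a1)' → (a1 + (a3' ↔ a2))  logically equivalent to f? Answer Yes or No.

Yes

Evaluate ((a3' → a2) → a1)' → (a1 + (a3' ↔ a2)) on each row and compare to f:
  a1=0, a2=0, a3=0: formula gives 1, f = 1 ✓
  a1=0, a2=0, a3=1: formula gives 1, f = 1 ✓
  a1=0, a2=1, a3=0: formula gives 1, f = 1 ✓
  a1=0, a2=1, a3=1: formula gives 0, f = 0 ✓
  a1=1, a2=0, a3=0: formula gives 1, f = 1 ✓
  … (the remaining 3 rows also agree.)
No disagreement on any input; they are logically equivalent.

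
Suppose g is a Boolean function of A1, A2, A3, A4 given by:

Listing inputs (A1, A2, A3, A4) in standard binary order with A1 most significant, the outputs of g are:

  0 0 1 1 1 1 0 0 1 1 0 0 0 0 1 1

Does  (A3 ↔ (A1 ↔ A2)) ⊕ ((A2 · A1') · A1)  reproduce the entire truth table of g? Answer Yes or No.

Test each input against both g and the formula:
  A1=0, A2=0, A3=0, A4=0: formula gives 0, g = 0 ✓
  A1=0, A2=0, A3=0, A4=1: formula gives 0, g = 0 ✓
  A1=0, A2=0, A3=1, A4=0: formula gives 1, g = 1 ✓
  A1=0, A2=0, A3=1, A4=1: formula gives 1, g = 1 ✓
  … (the remaining 12 rows also agree.)
No disagreement on any input; they are logically equivalent.

Yes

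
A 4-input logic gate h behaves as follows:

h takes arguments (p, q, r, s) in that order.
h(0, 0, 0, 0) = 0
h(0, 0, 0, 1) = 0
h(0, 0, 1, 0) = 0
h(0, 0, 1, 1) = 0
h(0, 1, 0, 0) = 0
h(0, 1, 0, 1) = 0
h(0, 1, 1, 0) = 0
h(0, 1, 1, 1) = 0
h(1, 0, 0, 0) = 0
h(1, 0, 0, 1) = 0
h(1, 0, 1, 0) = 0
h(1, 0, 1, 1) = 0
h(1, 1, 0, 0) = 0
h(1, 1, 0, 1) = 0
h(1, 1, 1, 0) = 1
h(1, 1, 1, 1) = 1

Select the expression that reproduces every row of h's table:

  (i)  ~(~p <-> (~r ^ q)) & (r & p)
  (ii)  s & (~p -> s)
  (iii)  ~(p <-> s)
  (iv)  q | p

i

(ii) disagrees with h on (0,0,0,1) (formula → 1, table → 0); rule it out.
(iii) disagrees with h on (0,0,0,1) (formula → 1, table → 0); rule it out.
(iv) disagrees with h on (0,1,0,0) (formula → 1, table → 0); rule it out.
Only (i) survives; checking it on all 16 rows confirms it matches h.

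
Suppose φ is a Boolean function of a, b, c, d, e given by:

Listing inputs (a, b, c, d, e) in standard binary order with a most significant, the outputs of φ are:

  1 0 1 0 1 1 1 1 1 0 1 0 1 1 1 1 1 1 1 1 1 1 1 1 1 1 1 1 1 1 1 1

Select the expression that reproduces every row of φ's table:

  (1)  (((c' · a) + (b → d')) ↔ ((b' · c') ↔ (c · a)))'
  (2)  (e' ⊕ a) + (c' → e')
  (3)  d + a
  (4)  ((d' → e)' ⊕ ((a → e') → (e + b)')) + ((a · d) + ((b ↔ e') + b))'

2

(1): at (0,0,0,0,1) it gives 1, but φ = 0 — eliminated.
(3): at (0,0,0,0,0) it gives 0, but φ = 1 — eliminated.
(4): at (0,0,1,0,1) it gives 0, but φ = 1 — eliminated.
(2) is the remaining candidate, and it agrees with φ on all 32 inputs.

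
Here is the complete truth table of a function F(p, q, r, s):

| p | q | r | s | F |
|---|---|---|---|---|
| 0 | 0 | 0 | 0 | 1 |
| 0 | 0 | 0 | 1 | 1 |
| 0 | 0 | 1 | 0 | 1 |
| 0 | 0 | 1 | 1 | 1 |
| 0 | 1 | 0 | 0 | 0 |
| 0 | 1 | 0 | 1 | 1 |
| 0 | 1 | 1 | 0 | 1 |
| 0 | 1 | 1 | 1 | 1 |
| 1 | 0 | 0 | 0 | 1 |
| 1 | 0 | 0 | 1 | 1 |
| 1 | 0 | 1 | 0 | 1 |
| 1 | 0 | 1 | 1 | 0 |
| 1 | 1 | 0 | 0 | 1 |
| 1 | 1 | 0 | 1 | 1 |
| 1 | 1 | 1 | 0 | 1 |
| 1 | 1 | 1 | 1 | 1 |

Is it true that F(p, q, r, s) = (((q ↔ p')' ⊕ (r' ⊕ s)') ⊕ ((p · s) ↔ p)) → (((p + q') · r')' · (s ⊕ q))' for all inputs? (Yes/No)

Yes

Test each input against both F and the formula:
  p=0, q=0, r=0, s=0: formula gives 1, F = 1 ✓
  p=0, q=0, r=0, s=1: formula gives 1, F = 1 ✓
  p=0, q=0, r=1, s=0: formula gives 1, F = 1 ✓
  p=0, q=0, r=1, s=1: formula gives 1, F = 1 ✓
  … (the remaining 12 rows also agree.)
Every row agrees, so the formula is equivalent.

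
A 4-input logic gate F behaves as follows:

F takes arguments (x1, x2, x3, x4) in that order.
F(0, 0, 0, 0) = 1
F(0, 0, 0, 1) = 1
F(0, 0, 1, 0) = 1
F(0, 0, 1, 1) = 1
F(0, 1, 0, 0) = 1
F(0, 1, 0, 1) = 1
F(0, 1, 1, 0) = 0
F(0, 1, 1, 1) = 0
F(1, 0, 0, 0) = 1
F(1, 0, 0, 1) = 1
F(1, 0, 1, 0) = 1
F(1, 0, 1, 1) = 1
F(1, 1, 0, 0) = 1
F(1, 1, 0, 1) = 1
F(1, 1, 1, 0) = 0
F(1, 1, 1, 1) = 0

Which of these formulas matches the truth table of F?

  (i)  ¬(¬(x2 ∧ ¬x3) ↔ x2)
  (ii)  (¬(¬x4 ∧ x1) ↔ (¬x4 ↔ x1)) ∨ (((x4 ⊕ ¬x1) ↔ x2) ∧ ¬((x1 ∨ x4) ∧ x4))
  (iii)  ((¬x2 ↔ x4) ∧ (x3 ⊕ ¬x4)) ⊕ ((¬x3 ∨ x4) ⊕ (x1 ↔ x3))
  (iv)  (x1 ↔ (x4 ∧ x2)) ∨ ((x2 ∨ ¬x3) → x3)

(ii) fails at (0,0,0,0): the formula yields 0, F is 1.
(iii) fails at (0,0,0,0): the formula yields 0, F is 1.
(iv) fails at (0,1,0,1): the formula yields 0, F is 1.
Only (i) survives; checking it on all 16 rows confirms it matches F.

i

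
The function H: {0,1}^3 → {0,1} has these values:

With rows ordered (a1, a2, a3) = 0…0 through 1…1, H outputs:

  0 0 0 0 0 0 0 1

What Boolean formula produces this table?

H(a1, a2, a3) = (a1 AND a2) AND a3

The output is 1 only when every input is 1 — the AND of all inputs.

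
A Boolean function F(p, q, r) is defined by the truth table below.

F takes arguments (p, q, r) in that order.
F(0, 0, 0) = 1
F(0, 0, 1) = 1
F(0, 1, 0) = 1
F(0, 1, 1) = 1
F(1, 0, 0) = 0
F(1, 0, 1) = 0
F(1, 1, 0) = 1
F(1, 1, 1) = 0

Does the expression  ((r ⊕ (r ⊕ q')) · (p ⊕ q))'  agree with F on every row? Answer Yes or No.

No

Test each input against both F and the formula:
  p=0, q=0, r=0: formula gives 1, F = 1 ✓
  p=0, q=0, r=1: formula gives 1, F = 1 ✓
  p=0, q=1, r=0: formula gives 1, F = 1 ✓
  p=0, q=1, r=1: formula gives 1, F = 1 ✓
  p=1, q=0, r=0: formula gives 0, F = 0 ✓
  …
  p=1, q=1, r=1: formula gives 1, but F = 0 ✗
A single disagreement suffices: at (1,1,1) they differ, so the formula does not compute F.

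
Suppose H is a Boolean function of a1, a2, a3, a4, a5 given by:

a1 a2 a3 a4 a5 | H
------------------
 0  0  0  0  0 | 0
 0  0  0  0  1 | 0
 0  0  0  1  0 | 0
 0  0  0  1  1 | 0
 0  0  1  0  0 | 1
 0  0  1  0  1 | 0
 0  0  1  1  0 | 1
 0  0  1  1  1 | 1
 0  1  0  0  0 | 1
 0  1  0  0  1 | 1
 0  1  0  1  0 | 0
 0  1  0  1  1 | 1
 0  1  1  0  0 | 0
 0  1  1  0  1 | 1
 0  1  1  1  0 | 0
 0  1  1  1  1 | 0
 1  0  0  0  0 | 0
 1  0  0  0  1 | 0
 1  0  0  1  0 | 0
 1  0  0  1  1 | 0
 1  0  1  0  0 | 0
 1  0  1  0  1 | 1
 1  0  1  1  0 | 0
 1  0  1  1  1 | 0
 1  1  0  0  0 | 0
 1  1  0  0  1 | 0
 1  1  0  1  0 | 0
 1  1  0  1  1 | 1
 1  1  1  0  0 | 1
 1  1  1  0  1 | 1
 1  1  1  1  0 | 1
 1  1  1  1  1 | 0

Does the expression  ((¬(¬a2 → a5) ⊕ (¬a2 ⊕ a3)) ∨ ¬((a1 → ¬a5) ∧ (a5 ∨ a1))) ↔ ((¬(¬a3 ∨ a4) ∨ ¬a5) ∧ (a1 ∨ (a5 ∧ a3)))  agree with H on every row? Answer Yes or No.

Evaluate ((¬(¬a2 → a5) ⊕ (¬a2 ⊕ a3)) ∨ ¬((a1 → ¬a5) ∧ (a5 ∨ a1))) ↔ ((¬(¬a3 ∨ a4) ∨ ¬a5) ∧ (a1 ∨ (a5 ∧ a3))) on each row and compare to H:
  a1=0, a2=0, a3=0, a4=0, a5=0: formula gives 0, H = 0 ✓
  a1=0, a2=0, a3=0, a4=0, a5=1: formula gives 0, H = 0 ✓
  a1=0, a2=0, a3=0, a4=1, a5=0: formula gives 0, H = 0 ✓
  a1=0, a2=0, a3=0, a4=1, a5=1: formula gives 0, H = 0 ✓
  a1=0, a2=0, a3=1, a4=0, a5=0: formula gives 0, but H = 1 ✗
A single disagreement suffices: at (0,0,1,0,0) they differ, so the formula does not compute H.

No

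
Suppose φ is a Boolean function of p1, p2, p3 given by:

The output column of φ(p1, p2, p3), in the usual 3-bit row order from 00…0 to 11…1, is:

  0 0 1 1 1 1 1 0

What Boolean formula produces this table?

The 0-rows are (0,0,0), (0,0,1), (1,1,1). Take each as a conjunction (¬p1·¬p2·¬p3, ¬p1·¬p2·p3, p1·p2·p3), form their disjunction, and complement — that gives a formula that is 1 everywhere φ is.

φ(p1, p2, p3) = ((((p1' · p2') · p3') + ((p1' · p2') · p3)) + ((p1 · p2) · p3))'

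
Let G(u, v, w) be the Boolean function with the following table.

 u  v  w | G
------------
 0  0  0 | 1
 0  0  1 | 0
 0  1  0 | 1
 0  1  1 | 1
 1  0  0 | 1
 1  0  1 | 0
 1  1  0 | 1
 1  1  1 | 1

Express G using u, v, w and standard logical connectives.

G is 0 on only 2 rows — (0,0,1), (1,0,1). Writing each as a minterm (¬u·¬v·w, u·¬v·w) and OR-ing them characterizes exactly where G=0, so G is the negation of that disjunction.

G(u, v, w) = not (((not u and not v) and w) or ((u and not v) and w))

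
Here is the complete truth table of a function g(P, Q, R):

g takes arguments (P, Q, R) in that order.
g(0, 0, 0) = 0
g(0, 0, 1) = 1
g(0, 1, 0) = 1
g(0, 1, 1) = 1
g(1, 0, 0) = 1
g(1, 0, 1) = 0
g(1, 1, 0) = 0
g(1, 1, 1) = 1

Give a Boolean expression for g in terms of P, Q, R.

g(P, Q, R) = not ((((not P and not Q) and not R) or ((P and not Q) and R)) or ((P and Q) and not R))

g is 0 on only 3 rows — (0,0,0), (1,0,1), (1,1,0). Writing each as a minterm (¬P·¬Q·¬R, P·¬Q·R, P·Q·¬R) and OR-ing them characterizes exactly where g=0, so g is the negation of that disjunction.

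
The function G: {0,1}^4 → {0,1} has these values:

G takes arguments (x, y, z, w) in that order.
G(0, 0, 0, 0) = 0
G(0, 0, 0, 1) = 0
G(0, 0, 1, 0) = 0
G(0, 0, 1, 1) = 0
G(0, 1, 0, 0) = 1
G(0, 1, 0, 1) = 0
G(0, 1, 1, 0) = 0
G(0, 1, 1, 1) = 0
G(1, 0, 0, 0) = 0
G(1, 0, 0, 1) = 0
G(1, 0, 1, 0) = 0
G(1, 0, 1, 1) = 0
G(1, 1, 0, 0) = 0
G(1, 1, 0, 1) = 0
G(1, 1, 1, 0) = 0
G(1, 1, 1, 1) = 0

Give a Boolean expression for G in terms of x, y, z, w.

G is 1 on exactly one input, (0,1,0,0), whose minterm is ¬x·y·¬z·¬w. So G is just that conjunction.

G(x, y, z, w) = ((not x and y) and not z) and not w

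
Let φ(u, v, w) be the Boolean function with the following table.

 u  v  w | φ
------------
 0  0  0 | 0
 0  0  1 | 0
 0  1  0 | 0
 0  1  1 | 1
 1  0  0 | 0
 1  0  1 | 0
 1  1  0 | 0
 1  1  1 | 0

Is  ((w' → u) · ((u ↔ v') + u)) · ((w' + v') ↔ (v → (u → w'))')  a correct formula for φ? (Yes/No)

Check the formula against φ row by row:
  u=0, v=0, w=0: formula gives 0, φ = 0 ✓
  u=0, v=0, w=1: formula gives 0, φ = 0 ✓
  u=0, v=1, w=0: formula gives 0, φ = 0 ✓
  u=0, v=1, w=1: formula gives 1, φ = 1 ✓
  u=1, v=0, w=0: formula gives 0, φ = 0 ✓
  …and likewise for the remaining 3 rows.
Every row agrees, so the formula is equivalent.

Yes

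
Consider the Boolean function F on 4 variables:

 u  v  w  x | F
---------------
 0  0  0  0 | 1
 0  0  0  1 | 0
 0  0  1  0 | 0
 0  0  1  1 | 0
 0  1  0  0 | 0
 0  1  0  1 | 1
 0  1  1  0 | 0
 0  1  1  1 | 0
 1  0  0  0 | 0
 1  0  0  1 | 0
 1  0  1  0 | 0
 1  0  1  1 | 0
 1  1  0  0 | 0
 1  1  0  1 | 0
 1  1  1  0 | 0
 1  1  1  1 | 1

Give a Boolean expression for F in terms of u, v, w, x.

F=1 on 3 inputs: (0,0,0,0), (0,1,0,1), (1,1,1,1). Reading each as a conjunction of literals (¬u·¬v·¬w·¬x, ¬u·v·¬w·x, u·v·w·x) and taking the OR gives the canonical DNF.

F(u, v, w, x) = ((((NOT u AND NOT v) AND NOT w) AND NOT x) OR (((NOT u AND v) AND NOT w) AND x)) OR (((u AND v) AND w) AND x)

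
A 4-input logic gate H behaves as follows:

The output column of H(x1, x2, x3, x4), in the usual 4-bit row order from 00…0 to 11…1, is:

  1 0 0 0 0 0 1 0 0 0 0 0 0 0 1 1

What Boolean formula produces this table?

The 1-rows are (0,0,0,0), (0,1,1,0), (1,1,1,0), (1,1,1,1). Each contributes one minterm — ¬x1·¬x2·¬x3·¬x4; ¬x1·x2·x3·¬x4; x1·x2·x3·¬x4; x1·x2·x3·x4 — and their disjunction is a sum-of-products form of H.

H(x1, x2, x3, x4) = (((((not x1 and not x2) and not x3) and not x4) or (((not x1 and x2) and x3) and not x4)) or (((x1 and x2) and x3) and not x4)) or (((x1 and x2) and x3) and x4)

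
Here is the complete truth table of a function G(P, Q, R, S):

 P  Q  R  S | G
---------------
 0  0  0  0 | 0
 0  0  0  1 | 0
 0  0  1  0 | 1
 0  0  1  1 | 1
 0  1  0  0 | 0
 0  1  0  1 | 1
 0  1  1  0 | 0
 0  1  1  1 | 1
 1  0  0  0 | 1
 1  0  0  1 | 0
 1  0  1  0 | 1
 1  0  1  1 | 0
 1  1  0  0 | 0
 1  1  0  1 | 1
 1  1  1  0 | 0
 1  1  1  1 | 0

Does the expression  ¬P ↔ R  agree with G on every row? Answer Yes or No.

No

Evaluate ¬P ↔ R on each row and compare to G:
  P=0, Q=0, R=0, S=0: formula gives 0, G = 0 ✓
  P=0, Q=0, R=0, S=1: formula gives 0, G = 0 ✓
  P=0, Q=0, R=1, S=0: formula gives 1, G = 1 ✓
  P=0, Q=0, R=1, S=1: formula gives 1, G = 1 ✓
  …
  P=0, Q=1, R=0, S=1: formula gives 0, but G = 1 ✗
Since they disagree at (0,1,0,1), the expression is not a correct formula for G.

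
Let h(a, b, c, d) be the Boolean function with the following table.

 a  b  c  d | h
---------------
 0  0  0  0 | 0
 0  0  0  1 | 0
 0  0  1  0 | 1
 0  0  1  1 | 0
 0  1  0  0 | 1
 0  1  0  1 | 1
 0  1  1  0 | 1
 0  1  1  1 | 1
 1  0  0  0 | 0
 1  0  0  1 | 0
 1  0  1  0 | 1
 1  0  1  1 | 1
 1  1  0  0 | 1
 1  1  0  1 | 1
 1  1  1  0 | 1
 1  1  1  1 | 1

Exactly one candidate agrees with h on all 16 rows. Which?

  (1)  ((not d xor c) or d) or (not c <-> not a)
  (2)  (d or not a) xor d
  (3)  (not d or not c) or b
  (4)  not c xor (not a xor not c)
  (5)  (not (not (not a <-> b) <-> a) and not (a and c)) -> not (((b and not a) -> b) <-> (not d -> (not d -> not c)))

5

(1) fails at (0,0,0,0): the formula yields 1, h is 0.
(2) fails at (0,0,0,0): the formula yields 1, h is 0.
(3) fails at (0,0,0,0): the formula yields 1, h is 0.
(4) fails at (0,0,0,0): the formula yields 1, h is 0.
That leaves (5). Evaluating it on every row reproduces the table of h exactly.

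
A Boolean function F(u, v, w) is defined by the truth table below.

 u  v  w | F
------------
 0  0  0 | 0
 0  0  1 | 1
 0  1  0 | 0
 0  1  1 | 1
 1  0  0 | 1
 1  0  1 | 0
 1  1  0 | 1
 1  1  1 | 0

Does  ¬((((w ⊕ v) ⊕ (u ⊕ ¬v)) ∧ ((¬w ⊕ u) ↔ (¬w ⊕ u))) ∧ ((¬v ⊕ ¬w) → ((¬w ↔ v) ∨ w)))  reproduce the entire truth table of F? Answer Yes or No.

Test each input against both F and the formula:
  u=0, v=0, w=0: formula gives 0, F = 0 ✓
  u=0, v=0, w=1: formula gives 1, F = 1 ✓
  u=0, v=1, w=0: formula gives 0, F = 0 ✓
  u=0, v=1, w=1: formula gives 1, F = 1 ✓
  u=1, v=0, w=0: formula gives 1, F = 1 ✓
  … (the remaining 3 rows also agree.)
Every row agrees, so the formula is equivalent.

Yes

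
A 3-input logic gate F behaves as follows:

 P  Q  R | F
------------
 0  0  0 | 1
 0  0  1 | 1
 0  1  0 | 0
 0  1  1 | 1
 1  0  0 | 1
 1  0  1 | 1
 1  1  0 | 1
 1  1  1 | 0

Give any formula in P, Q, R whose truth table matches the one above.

F(P, Q, R) = not (((not P and Q) and not R) or ((P and Q) and R))

F is 0 on only 2 rows — (0,1,0), (1,1,1). Writing each as a minterm (¬P·Q·¬R, P·Q·R) and OR-ing them characterizes exactly where F=0, so F is the negation of that disjunction.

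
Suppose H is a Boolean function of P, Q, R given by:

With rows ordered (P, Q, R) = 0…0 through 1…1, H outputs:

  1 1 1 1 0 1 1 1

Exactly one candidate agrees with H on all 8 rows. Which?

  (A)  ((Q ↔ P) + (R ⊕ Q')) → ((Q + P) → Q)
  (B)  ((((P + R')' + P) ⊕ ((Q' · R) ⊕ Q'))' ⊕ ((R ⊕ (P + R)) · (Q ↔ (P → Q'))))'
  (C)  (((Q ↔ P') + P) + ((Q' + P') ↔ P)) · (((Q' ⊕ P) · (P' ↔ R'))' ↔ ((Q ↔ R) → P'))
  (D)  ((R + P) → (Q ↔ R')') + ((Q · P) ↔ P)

(B): at (0,1,0) it gives 0, but H = 1 — eliminated.
(C): at (0,0,0) it gives 0, but H = 1 — eliminated.
(D): at (1,0,0) it gives 1, but H = 0 — eliminated.
That leaves (A). Evaluating it on every row reproduces the table of H exactly.

A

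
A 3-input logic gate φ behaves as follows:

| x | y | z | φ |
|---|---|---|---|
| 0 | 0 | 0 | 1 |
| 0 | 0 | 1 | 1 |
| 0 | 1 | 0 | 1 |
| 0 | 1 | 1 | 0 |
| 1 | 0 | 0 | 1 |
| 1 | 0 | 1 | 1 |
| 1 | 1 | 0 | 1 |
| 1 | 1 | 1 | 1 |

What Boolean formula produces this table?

φ is 0 on exactly one input, (0,1,1), whose minterm is ¬x·y·z. So φ is the negation of that single conjunction.

φ(x, y, z) = ((x' · y) · z)'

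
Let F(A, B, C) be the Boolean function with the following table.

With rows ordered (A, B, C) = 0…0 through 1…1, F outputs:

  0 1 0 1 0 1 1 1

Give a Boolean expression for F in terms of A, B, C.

The 0-rows are (0,0,0), (0,1,0), (1,0,0). Take each as a conjunction (¬A·¬B·¬C, ¬A·B·¬C, A·¬B·¬C), form their disjunction, and complement — that gives a formula that is 1 everywhere F is.

F(A, B, C) = ¬((((¬A ∧ ¬B) ∧ ¬C) ∨ ((¬A ∧ B) ∧ ¬C)) ∨ ((A ∧ ¬B) ∧ ¬C))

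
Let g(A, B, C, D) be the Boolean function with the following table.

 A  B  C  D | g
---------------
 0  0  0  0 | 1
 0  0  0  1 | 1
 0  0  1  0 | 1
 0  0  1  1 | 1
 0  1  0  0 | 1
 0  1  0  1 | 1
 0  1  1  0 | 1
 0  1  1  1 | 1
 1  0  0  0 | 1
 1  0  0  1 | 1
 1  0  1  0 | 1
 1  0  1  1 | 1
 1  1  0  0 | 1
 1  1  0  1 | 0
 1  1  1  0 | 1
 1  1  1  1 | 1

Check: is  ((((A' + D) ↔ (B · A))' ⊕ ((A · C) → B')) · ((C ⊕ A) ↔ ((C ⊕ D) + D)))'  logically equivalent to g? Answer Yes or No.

Check the formula against g row by row:
  A=0, B=0, C=0, D=0: formula gives 1, g = 1 ✓
  A=0, B=0, C=0, D=1: formula gives 1, g = 1 ✓
  A=0, B=0, C=1, D=0: formula gives 1, g = 1 ✓
  A=0, B=0, C=1, D=1: formula gives 1, g = 1 ✓
  … (the remaining 12 rows also agree.)
No disagreement on any input; they are logically equivalent.

Yes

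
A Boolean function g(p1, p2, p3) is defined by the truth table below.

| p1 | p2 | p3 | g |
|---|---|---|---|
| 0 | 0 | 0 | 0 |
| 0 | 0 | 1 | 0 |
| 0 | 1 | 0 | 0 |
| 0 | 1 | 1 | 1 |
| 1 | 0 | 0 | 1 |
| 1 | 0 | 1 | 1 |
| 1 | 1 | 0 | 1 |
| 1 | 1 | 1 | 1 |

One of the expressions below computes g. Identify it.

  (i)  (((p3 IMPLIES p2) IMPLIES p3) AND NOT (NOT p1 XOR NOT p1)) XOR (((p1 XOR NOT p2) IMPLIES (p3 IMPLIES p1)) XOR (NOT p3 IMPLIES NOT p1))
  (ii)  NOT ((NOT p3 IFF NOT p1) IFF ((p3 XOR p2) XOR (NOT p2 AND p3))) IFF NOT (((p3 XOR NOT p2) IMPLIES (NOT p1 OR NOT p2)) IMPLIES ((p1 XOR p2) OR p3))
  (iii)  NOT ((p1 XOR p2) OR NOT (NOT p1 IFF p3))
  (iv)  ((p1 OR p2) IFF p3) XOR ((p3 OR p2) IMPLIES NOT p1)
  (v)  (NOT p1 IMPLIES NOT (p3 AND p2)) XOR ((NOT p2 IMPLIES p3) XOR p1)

i

(ii): at (0,0,0) it gives 1, but g = 0 — eliminated.
(iii): at (0,0,1) it gives 1, but g = 0 — eliminated.
(iv): at (0,0,1) it gives 1, but g = 0 — eliminated.
(v): at (0,0,0) it gives 1, but g = 0 — eliminated.
That leaves (i). Evaluating it on every row reproduces the table of g exactly.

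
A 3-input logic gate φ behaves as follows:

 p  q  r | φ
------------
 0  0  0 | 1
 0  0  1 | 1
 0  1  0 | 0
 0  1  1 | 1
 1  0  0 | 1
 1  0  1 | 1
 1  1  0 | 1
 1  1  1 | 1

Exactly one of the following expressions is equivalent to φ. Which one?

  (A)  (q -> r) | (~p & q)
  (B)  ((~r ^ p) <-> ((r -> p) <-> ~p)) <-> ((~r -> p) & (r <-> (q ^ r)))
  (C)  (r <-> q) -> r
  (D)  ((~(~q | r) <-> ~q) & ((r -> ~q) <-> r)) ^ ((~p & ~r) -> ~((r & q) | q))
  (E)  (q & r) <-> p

(A) disagrees with φ on (0,1,0) (formula → 1, table → 0); rule it out.
(B) disagrees with φ on (0,0,0) (formula → 0, table → 1); rule it out.
(C) disagrees with φ on (0,0,0) (formula → 0, table → 1); rule it out.
(E) disagrees with φ on (0,1,0) (formula → 1, table → 0); rule it out.
(D) is the remaining candidate, and it agrees with φ on all 8 inputs.

D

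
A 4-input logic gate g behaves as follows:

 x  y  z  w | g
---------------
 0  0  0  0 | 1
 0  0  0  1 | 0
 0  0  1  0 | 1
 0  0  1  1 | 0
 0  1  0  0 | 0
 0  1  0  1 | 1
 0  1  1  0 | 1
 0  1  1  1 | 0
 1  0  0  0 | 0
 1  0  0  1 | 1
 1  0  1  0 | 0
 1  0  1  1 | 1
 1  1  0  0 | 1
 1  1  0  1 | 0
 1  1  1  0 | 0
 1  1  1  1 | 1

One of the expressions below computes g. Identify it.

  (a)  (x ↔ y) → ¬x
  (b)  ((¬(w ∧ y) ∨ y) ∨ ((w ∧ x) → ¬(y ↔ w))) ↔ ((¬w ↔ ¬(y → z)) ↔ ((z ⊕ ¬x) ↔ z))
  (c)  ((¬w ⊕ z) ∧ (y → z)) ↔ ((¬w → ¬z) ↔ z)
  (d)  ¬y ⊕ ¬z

b

(a): at (0,0,0,1) it gives 1, but g = 0 — eliminated.
(c): at (0,0,0,0) it gives 0, but g = 1 — eliminated.
(d): at (0,0,0,0) it gives 0, but g = 1 — eliminated.
That leaves (b). Evaluating it on every row reproduces the table of g exactly.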